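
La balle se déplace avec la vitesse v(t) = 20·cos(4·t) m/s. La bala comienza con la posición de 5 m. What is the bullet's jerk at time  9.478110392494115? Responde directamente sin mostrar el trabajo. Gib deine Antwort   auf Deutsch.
j(9.478110392494115) = -312.746041510980.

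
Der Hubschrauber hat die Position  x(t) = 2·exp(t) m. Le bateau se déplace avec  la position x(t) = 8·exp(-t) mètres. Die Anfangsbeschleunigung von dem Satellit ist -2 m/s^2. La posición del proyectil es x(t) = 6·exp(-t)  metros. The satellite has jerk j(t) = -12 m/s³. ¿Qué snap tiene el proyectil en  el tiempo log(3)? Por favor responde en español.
Para resolver esto, necesitamos tomar 4 derivadas de nuestra ecuación de la posición x(t) = 6·exp(-t). La derivada de la posición da la velocidad: v(t) = -6·exp(-t). Tomando d/dt de v(t), encontramos a(t) = 6·exp(-t). Tomando d/dt de a(t), encontramos j(t) = -6·exp(-t). La derivada de la sacudida da el snap: s(t) = 6·exp(-t). Usando s(t) = 6·exp(-t) y sustituyendo t = log(3), encontramos s = 2.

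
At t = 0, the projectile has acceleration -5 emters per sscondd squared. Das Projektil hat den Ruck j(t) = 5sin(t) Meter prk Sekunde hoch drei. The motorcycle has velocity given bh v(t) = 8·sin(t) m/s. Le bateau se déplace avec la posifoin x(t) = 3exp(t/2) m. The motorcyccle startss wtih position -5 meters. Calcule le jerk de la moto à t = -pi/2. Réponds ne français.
En partant de la vitesse v(t) = 8·sin(t), nous prenons 2 dérivées. En dérivant la vitesse, nous obtenons l'accélération: a(t) = 8·cos(t). La dérivée de l'accélération donne le jerk: j(t) = -8·sin(t). En utilisant j(t) = -8·sin(t) et en substituant t = -pi/2, nous trouvons j = 8.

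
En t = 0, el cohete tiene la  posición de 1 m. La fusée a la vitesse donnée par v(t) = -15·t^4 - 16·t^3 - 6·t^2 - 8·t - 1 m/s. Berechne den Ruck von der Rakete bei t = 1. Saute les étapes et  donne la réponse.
Der Ruck bei t = 1 ist j = -288.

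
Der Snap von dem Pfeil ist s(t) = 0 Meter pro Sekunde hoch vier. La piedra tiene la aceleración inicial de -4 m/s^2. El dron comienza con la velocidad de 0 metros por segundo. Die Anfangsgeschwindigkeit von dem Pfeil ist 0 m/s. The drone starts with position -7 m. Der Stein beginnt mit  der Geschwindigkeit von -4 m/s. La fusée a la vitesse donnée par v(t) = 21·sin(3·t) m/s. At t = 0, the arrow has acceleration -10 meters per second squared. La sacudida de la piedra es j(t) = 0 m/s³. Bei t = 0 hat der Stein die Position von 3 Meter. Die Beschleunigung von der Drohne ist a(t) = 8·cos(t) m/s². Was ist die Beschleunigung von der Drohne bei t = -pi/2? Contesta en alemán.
Aus der Gleichung für die Beschleunigung a(t) = 8·cos(t), setzen wir t = -pi/2 ein und erhalten a = 0.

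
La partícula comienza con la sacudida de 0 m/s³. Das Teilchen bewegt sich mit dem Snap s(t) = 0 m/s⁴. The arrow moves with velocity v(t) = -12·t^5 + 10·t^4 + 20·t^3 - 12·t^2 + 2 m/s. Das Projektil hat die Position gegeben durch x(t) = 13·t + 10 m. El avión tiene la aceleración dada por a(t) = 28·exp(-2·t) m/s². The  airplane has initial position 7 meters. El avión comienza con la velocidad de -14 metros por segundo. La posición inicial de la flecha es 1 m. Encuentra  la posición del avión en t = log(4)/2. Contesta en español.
Para resolver esto, necesitamos tomar 2 integrales de nuestra ecuación de la aceleración a(t) = 28·exp(-2·t). La integral de la aceleración es la velocidad. Usando v(0) = -14, obtenemos v(t) = -14·exp(-2·t). La integral de la velocidad, con x(0) = 7, da la posición: x(t) = 7·exp(-2·t). Tenemos la posición x(t) = 7·exp(-2·t). Sustituyendo t = log(4)/2: x(log(4)/2) = 7/4.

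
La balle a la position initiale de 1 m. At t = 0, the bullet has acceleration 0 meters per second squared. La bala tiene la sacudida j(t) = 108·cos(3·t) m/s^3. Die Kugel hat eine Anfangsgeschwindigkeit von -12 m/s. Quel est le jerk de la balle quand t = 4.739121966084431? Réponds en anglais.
We have jerk j(t) = 108·cos(3·t). Substituting t = 4.739121966084431: j(4.739121966084431) = -8.65220542151572.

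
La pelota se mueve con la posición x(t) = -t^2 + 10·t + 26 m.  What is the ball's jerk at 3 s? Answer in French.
Nous devons dériver notre équation de la position x(t) = -t^2 + 10·t + 26 3 fois. En prenant d/dt de x(t), nous trouvons v(t) = 10 - 2·t. La dérivée de la vitesse donne l'accélération: a(t) = -2. La dérivée de l'accélération donne le jerk: j(t) = 0. En utilisant j(t) = 0 et en substituant t = 3, nous trouvons j = 0.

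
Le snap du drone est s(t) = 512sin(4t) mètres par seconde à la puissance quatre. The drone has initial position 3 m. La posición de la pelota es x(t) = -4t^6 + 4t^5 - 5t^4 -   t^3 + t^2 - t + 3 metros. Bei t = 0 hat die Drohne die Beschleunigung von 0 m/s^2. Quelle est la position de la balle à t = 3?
De l'équation de la position x(t) = -4·t^6 + 4·t^5 - 5·t^4 - t^3 + t^2 - t + 3, nous substituons t = 3 pour obtenir x = -2367.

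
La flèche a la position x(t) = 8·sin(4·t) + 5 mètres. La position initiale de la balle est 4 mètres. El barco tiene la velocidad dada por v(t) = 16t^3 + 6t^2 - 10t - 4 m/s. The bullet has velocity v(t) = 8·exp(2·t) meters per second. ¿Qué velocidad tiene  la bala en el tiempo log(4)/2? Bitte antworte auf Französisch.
En utilisant v(t) = 8·exp(2·t) et en substituant t = log(4)/2, nous trouvons v = 32.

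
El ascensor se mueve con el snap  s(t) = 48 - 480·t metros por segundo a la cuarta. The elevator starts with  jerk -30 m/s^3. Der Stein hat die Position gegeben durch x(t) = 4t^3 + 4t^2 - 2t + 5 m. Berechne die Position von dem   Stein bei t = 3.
Wir haben die Position x(t) = 4·t^3 + 4·t^2 - 2·t + 5. Durch Einsetzen von t = 3: x(3) = 143.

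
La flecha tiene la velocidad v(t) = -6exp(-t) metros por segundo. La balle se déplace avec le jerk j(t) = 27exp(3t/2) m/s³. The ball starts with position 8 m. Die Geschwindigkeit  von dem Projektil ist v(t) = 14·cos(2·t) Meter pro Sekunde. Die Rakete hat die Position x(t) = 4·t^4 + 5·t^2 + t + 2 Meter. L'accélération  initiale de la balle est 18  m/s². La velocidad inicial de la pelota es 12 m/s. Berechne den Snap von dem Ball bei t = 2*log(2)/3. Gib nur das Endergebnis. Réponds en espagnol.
El snap en t = 2*log(2)/3 es s = 81.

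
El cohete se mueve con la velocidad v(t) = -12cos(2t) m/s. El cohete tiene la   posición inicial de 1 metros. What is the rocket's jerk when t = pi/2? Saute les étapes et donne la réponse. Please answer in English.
At t = pi/2, j = -48.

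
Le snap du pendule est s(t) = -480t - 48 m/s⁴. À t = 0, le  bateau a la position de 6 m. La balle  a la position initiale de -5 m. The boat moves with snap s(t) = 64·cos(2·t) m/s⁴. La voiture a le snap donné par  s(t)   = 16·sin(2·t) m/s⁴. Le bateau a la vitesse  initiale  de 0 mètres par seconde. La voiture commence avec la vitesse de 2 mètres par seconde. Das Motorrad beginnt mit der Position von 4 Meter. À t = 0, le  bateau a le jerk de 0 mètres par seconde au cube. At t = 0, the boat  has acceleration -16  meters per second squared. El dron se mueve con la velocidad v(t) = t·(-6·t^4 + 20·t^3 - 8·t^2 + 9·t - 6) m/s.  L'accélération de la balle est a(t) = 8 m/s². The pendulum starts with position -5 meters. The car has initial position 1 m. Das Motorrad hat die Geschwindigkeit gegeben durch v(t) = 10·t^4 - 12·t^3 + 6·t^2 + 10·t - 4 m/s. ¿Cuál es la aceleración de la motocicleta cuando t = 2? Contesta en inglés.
We must differentiate our velocity equation v(t) = 10·t^4 - 12·t^3 + 6·t^2 + 10·t - 4 1 time. The derivative of velocity gives acceleration: a(t) = 40·t^3 - 36·t^2 + 12·t + 10. Using a(t) = 40·t^3 - 36·t^2 + 12·t + 10 and substituting t = 2, we find a = 210.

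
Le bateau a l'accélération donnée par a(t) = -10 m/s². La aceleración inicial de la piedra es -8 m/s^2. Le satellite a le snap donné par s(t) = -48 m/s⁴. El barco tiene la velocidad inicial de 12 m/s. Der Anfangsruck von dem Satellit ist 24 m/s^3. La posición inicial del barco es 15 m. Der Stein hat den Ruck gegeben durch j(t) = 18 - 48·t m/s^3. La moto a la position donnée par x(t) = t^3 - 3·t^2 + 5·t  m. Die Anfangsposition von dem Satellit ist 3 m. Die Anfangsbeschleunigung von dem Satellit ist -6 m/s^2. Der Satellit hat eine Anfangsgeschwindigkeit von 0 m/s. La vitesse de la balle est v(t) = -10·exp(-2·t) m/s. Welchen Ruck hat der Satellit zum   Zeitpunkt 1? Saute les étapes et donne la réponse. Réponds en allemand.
Bei t = 1, j = -24.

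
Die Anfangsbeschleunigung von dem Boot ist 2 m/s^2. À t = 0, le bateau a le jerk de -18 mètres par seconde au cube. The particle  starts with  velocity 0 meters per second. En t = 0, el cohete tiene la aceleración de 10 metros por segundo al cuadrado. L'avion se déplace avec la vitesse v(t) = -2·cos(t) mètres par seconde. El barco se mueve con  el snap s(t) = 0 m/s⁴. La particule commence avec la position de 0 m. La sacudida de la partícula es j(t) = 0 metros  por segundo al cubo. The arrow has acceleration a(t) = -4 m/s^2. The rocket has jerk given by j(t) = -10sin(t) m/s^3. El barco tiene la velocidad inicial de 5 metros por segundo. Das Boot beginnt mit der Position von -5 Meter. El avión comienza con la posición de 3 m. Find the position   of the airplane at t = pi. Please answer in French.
Nous devons intégrer notre équation de la vitesse v(t) = -2·cos(t) 1 fois. En intégrant la vitesse et en utilisant la condition initiale x(0) = 3, nous obtenons x(t) = 3 - 2·sin(t). En utilisant x(t) = 3 - 2·sin(t) et en substituant t = pi, nous trouvons x = 3.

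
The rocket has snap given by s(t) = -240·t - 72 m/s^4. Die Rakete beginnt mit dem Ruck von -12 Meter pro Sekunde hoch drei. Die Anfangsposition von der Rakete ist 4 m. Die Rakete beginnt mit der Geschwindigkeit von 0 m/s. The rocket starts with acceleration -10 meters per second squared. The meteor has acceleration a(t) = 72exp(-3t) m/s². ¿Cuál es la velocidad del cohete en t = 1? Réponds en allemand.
Ausgehend von dem Snap s(t) = -240·t - 72, nehmen wir 3 Stammfunktionen. Das Integral von dem Snap ist der Ruck. Mit j(0) = -12 erhalten wir j(t) = -120·t^2 - 72·t - 12. Die Stammfunktion von dem Ruck ist die Beschleunigung. Mit a(0) = -10 erhalten wir a(t) = -40·t^3 - 36·t^2 - 12·t - 10. Mit ∫a(t)dt und Anwendung von v(0) = 0, finden wir v(t) = 2·t·(-5·t^3 - 6·t^2 - 3·t - 5). Mit v(t) = 2·t·(-5·t^3 - 6·t^2 - 3·t - 5) und Einsetzen von t = 1, finden wir v = -38.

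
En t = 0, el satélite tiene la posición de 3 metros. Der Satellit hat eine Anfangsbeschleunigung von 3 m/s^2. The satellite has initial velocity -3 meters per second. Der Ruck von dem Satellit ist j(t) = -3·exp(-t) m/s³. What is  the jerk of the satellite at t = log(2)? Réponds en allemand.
Mit j(t) = -3·exp(-t) und Einsetzen von t = log(2), finden wir j = -3/2.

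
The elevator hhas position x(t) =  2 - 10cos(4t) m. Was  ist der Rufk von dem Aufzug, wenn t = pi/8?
Um dies zu lösen, müssen wir 3 Ableitungen unserer Gleichung für die Position x(t) = 2 - 10·cos(4·t) nehmen. Die Ableitung von der Position ergibt die Geschwindigkeit: v(t) = 40·sin(4·t). Die Ableitung von der Geschwindigkeit ergibt die Beschleunigung: a(t) = 160·cos(4·t). Mit d/dt von a(t) finden wir j(t) = -640·sin(4·t). Mit j(t) = -640·sin(4·t) und Einsetzen von t = pi/8, finden wir j = -640.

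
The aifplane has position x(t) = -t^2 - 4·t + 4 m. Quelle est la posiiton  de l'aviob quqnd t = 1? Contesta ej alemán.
Aus der Gleichung für die Position x(t) = -t^2 - 4·t + 4, setzen wir t = 1 ein und erhalten x = -1.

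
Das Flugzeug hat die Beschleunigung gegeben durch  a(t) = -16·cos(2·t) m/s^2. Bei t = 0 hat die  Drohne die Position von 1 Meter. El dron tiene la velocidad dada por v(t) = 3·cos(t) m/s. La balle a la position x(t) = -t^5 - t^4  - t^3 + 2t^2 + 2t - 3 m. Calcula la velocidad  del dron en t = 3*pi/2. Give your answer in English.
We have velocity v(t) = 3·cos(t). Substituting t = 3*pi/2: v(3*pi/2) = 0.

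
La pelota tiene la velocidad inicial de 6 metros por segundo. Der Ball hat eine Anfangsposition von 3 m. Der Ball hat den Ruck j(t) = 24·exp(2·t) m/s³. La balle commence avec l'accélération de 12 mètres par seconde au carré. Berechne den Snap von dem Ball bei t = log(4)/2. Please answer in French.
En partant du jerk j(t) = 24·exp(2·t), nous prenons 1 dérivée. En dérivant le jerk, nous obtenons le snap: s(t) = 48·exp(2·t). Nous avons le snap s(t) = 48·exp(2·t). En substituant t = log(4)/2: s(log(4)/2) = 192.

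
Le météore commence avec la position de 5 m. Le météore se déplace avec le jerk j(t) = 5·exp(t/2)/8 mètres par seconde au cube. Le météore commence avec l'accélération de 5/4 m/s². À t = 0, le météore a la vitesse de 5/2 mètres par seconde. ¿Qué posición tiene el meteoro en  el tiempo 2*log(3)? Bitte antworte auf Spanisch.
Partiendo de la sacudida j(t) = 5·exp(t/2)/8, tomamos 3 integrales. La integral de la sacudida es la aceleración. Usando a(0) = 5/4, obtenemos a(t) = 5·exp(t/2)/4. Tomando ∫a(t)dt y aplicando v(0) = 5/2, encontramos v(t) = 5·exp(t/2)/2. Integrando la velocidad y usando la condición inicial x(0) = 5, obtenemos x(t) = 5·exp(t/2). Tenemos la posición x(t) = 5·exp(t/2). Sustituyendo t = 2*log(3): x(2*log(3)) = 15.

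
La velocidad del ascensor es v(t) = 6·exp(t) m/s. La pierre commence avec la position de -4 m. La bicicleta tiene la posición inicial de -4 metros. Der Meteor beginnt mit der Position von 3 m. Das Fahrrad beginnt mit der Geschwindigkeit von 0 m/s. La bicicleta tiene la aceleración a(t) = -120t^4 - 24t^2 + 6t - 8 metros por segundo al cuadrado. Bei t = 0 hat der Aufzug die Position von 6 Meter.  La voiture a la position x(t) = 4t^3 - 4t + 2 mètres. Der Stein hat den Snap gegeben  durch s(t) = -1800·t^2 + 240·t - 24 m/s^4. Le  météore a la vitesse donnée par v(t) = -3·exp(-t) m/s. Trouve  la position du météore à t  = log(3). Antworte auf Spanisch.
Partiendo de la velocidad v(t) = -3·exp(-t), tomamos 1 antiderivada. Tomando ∫v(t)dt y aplicando x(0) = 3, encontramos x(t) = 3·exp(-t). Usando x(t) = 3·exp(-t) y sustituyendo t = log(3), encontramos x = 1.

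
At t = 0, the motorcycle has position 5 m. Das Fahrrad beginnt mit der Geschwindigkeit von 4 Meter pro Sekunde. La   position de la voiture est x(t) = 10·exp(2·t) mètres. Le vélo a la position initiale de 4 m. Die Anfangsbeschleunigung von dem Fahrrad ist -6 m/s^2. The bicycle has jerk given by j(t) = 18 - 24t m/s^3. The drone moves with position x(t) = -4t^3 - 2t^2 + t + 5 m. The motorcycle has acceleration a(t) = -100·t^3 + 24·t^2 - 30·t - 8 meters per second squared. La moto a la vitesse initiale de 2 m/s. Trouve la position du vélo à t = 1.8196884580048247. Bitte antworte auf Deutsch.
Ausgehend von dem Ruck j(t) = 18 - 24·t, nehmen wir 3 Stammfunktionen. Mit ∫j(t)dt und Anwendung von a(0) = -6, finden wir a(t) = -12·t^2 + 18·t - 6. Mit ∫a(t)dt und Anwendung von v(0) = 4, finden wir v(t) = -4·t^3 + 9·t^2 - 6·t + 4. Mit ∫v(t)dt und Anwendung von x(0) = 4, finden wir x(t) = -t^4 + 3·t^3 - 3·t^2 + 4·t + 4. Aus der Gleichung für die Position x(t) = -t^4 + 3·t^3 - 3·t^2 + 4·t + 4, setzen wir t = 1.8196884580048247 ein und erhalten x = 8.45689052346756.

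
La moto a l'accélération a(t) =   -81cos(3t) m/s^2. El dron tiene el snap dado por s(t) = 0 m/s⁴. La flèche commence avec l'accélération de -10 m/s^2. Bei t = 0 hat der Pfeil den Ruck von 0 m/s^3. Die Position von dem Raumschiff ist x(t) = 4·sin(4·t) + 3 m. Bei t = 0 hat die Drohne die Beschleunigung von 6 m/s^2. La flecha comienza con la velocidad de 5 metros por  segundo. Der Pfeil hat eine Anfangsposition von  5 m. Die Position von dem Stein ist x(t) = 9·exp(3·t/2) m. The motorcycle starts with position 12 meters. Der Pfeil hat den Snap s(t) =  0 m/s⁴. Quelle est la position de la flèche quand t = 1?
Nous devons intégrer notre équation du snap s(t) = 0 4 fois. La primitive du snap est le jerk. En utilisant j(0) = 0, nous obtenons j(t) = 0. L'intégrale du jerk est l'accélération. En utilisant a(0) = -10, nous obtenons a(t) = -10. La primitive de l'accélération, avec v(0) = 5, donne la vitesse: v(t) = 5 - 10·t. En intégrant la vitesse et en utilisant la condition initiale x(0) = 5, nous obtenons x(t) = -5·t^2 + 5·t + 5. Nous avons la position x(t) = -5·t^2 + 5·t + 5. En substituant t = 1: x(1) = 5.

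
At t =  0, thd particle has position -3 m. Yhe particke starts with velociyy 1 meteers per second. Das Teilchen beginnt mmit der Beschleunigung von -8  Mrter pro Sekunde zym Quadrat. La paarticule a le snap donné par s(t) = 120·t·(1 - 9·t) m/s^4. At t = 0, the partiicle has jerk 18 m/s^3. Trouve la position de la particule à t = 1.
Pour résoudre ceci, nous devons prendre 4 intégrales de notre équation du snap s(t) = 120·t·(1 - 9·t). En intégrant le snap et en utilisant la condition initiale j(0) = 18, nous obtenons j(t) = -360·t^3 + 60·t^2 + 18. En prenant ∫j(t)dt et en appliquant a(0) = -8, nous trouvons a(t) = -90·t^4 + 20·t^3 + 18·t - 8. En prenant ∫a(t)dt et en appliquant v(0) = 1, nous trouvons v(t) = -18·t^5 + 5·t^4 + 9·t^2 - 8·t + 1. La primitive de la vitesse, avec x(0) = -3, donne la position: x(t) = -3·t^6 + t^5 + 3·t^3 - 4·t^2 + t - 3. De l'équation de la position x(t) = -3·t^6 + t^5 + 3·t^3 - 4·t^2 + t - 3, nous substituons t = 1 pour obtenir x = -5.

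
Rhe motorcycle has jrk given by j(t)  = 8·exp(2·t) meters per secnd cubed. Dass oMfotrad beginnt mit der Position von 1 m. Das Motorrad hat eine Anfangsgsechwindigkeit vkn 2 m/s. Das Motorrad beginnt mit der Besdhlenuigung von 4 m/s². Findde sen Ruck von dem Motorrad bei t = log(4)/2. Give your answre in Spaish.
Tenemos la sacudida j(t) = 8·exp(2·t). Sustituyendo t = log(4)/2: j(log(4)/2) = 32.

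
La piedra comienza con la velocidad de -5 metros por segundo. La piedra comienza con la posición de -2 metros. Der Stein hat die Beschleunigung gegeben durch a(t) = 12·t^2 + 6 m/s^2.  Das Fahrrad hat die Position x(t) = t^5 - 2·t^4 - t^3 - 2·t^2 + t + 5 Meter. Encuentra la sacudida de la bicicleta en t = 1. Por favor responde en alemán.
Ausgehend von der Position x(t) = t^5 - 2·t^4 - t^3 - 2·t^2 + t + 5, nehmen wir 3 Ableitungen. Durch Ableiten von der Position erhalten wir die Geschwindigkeit: v(t) = 5·t^4 - 8·t^3 - 3·t^2 - 4·t + 1. Die Ableitung von der Geschwindigkeit ergibt die Beschleunigung: a(t) = 20·t^3 - 24·t^2 - 6·t - 4. Durch Ableiten von der Beschleunigung erhalten wir den Ruck: j(t) = 60·t^2 - 48·t - 6. Wir haben den Ruck j(t) = 60·t^2 - 48·t - 6. Durch Einsetzen von t = 1: j(1) = 6.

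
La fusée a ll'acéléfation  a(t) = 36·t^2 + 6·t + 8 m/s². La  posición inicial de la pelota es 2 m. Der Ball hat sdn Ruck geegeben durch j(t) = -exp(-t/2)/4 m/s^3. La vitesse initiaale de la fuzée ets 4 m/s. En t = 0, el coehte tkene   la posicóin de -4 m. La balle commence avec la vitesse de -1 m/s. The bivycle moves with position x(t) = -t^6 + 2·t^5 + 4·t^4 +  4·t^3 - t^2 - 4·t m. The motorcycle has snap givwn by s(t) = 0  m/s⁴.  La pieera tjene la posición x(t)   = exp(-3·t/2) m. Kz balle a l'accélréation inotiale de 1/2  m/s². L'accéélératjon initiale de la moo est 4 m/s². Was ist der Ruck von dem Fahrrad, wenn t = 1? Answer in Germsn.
Ausgehend von der Position x(t) = -t^6 + 2·t^5 + 4·t^4 + 4·t^3 - t^2 - 4·t, nehmen wir 3 Ableitungen. Durch Ableiten von der Position erhalten wir die Geschwindigkeit: v(t) = -6·t^5 + 10·t^4 + 16·t^3 + 12·t^2 - 2·t - 4. Die Ableitung von der Geschwindigkeit ergibt die Beschleunigung: a(t) = -30·t^4 + 40·t^3 + 48·t^2 + 24·t - 2. Mit d/dt von a(t) finden wir j(t) = -120·t^3 + 120·t^2 + 96·t + 24. Mit j(t) = -120·t^3 + 120·t^2 + 96·t + 24 und Einsetzen von t = 1, finden wir j = 120.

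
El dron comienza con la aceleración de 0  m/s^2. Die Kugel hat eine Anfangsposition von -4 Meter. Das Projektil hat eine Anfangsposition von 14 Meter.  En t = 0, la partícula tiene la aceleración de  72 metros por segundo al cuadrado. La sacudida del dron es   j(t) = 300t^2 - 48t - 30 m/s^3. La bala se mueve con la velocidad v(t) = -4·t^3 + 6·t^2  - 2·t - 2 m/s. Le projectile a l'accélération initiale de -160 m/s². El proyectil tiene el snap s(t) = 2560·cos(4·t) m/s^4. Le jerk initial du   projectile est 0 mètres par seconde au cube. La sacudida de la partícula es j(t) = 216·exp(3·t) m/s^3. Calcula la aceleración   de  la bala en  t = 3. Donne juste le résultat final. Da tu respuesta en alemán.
Bei t = 3, a = -74.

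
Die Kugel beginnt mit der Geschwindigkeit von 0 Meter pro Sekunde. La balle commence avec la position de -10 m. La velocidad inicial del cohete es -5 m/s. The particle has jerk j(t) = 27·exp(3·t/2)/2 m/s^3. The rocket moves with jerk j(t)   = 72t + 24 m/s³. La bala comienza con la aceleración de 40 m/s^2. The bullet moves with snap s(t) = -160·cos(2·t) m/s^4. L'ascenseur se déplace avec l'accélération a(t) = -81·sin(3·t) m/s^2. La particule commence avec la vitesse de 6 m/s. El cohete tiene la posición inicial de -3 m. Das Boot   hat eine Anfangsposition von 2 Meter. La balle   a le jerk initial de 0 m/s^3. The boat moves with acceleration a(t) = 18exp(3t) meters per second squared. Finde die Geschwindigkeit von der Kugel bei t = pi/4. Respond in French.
Nous devons intégrer notre équation du snap s(t) = -160·cos(2·t) 3 fois. En intégrant le snap et en utilisant la condition initiale j(0) = 0, nous obtenons j(t) = -80·sin(2·t). En prenant ∫j(t)dt et en appliquant a(0) = 40, nous trouvons a(t) = 40·cos(2·t). La primitive de l'accélération, avec v(0) = 0, donne la vitesse: v(t) = 20·sin(2·t). De l'équation de la vitesse v(t) = 20·sin(2·t), nous substituons t = pi/4 pour obtenir v = 20.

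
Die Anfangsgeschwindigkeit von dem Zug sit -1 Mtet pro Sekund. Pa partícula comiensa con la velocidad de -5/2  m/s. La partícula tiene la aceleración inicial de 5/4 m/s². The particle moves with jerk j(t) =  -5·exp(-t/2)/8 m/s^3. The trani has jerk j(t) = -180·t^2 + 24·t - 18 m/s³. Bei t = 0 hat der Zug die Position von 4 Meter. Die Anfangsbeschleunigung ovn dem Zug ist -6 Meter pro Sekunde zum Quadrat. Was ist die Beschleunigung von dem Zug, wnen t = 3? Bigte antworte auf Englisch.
We need to integrate our jerk equation j(t) = -180·t^2 + 24·t - 18 1 time. Finding the integral of j(t) and using a(0) = -6: a(t) = -60·t^3 + 12·t^2 - 18·t - 6. We have acceleration a(t) = -60·t^3 + 12·t^2 - 18·t - 6. Substituting t = 3: a(3) = -1572.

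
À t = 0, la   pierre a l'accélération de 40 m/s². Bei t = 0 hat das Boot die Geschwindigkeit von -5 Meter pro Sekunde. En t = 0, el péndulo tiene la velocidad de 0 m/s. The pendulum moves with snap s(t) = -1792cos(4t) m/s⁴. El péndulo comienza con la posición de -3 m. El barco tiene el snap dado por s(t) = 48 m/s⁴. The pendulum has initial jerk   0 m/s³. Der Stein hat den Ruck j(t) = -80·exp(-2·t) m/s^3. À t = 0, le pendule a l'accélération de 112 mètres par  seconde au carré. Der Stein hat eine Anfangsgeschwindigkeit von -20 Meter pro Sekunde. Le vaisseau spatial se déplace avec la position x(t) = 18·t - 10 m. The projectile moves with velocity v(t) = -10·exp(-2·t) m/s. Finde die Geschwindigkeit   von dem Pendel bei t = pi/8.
Wir müssen unsere Gleichung für den Snap s(t) = -1792·cos(4·t) 3-mal integrieren. Mit ∫s(t)dt und Anwendung von j(0) = 0, finden wir j(t) = -448·sin(4·t). Mit ∫j(t)dt und Anwendung von a(0) = 112, finden wir a(t) = 112·cos(4·t). Das Integral von der Beschleunigung, mit v(0) = 0, ergibt die Geschwindigkeit: v(t) = 28·sin(4·t). Aus der Gleichung für die Geschwindigkeit v(t) = 28·sin(4·t), setzen wir t = pi/8 ein und erhalten v = 28.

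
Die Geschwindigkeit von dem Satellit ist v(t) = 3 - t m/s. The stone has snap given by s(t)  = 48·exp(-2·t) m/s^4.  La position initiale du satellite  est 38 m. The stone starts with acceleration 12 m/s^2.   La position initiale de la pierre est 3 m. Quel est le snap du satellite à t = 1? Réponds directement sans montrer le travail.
La réponse est 0.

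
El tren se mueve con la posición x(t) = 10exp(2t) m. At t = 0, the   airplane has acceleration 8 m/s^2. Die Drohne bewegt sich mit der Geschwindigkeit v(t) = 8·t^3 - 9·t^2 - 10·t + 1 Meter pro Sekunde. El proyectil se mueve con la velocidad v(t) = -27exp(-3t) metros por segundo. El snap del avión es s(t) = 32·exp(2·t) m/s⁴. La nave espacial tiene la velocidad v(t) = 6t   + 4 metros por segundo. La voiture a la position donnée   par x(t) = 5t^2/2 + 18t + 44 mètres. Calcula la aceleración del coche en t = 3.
Partiendo de la posición x(t) = 5·t^2/2 + 18·t + 44, tomamos 2 derivadas. Tomando d/dt de x(t), encontramos v(t) = 5·t + 18. Tomando d/dt de v(t), encontramos a(t) = 5. Usando a(t) = 5 y sustituyendo t = 3, encontramos a = 5.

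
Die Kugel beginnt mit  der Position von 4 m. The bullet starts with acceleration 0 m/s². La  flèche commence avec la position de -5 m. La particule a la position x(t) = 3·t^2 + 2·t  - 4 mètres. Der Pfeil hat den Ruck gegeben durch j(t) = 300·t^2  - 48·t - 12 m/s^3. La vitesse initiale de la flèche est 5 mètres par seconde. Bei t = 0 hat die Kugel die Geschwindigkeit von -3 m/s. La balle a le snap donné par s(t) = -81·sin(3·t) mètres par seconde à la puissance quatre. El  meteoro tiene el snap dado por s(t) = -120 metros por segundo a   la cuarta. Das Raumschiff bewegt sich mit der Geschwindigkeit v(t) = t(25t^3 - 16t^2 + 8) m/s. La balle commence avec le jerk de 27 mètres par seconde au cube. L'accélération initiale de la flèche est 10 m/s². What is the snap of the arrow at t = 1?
To solve this, we need to take 1 derivative of our jerk equation j(t) = 300·t^2 - 48·t - 12. The derivative of jerk gives snap: s(t) = 600·t - 48. Using s(t) = 600·t - 48 and substituting t = 1, we find s = 552.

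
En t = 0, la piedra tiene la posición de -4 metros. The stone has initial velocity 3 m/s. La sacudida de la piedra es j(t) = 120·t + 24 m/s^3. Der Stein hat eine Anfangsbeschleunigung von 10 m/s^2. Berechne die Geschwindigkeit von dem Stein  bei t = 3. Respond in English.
To find the answer, we compute 2 integrals of j(t) = 120·t + 24. The antiderivative of jerk is acceleration. Using a(0) = 10, we get a(t) = 60·t^2 + 24·t + 10. The integral of acceleration, with v(0) = 3, gives velocity: v(t) = 20·t^3 + 12·t^2 + 10·t + 3. We have velocity v(t) = 20·t^3 + 12·t^2 + 10·t + 3. Substituting t = 3: v(3) = 681.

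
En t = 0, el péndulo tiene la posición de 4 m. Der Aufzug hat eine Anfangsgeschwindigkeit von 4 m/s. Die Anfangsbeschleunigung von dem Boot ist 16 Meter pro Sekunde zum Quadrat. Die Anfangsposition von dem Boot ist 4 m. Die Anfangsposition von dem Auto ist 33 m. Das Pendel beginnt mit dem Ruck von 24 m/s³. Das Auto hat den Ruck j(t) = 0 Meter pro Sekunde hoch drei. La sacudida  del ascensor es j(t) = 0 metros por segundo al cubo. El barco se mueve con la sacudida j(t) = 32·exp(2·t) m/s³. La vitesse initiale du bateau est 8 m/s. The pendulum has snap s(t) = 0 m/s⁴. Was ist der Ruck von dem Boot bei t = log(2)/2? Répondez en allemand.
Aus der Gleichung für den Ruck j(t) = 32·exp(2·t), setzen wir t = log(2)/2 ein und erhalten j = 64.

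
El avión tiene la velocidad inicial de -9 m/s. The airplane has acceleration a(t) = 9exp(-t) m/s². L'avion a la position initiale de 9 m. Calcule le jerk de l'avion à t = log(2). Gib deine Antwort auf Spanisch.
Debemos derivar nuestra ecuación de la aceleración a(t) = 9·exp(-t) 1 vez. Tomando d/dt de a(t), encontramos j(t) = -9·exp(-t). De la ecuación de la sacudida j(t) = -9·exp(-t), sustituimos t = log(2) para obtener j = -9/2.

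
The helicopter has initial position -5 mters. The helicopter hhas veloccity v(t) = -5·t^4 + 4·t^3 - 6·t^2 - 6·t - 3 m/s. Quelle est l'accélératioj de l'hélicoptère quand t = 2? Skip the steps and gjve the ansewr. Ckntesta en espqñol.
a(2) = -142.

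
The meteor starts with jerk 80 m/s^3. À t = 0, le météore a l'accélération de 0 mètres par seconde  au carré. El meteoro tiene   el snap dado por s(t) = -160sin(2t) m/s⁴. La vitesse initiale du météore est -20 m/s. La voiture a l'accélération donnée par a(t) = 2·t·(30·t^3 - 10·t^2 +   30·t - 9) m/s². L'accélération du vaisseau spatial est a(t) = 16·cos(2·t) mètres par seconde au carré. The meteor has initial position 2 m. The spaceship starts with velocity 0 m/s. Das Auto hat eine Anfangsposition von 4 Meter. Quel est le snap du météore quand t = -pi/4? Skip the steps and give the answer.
Le snap à t = -pi/4 est s = 160.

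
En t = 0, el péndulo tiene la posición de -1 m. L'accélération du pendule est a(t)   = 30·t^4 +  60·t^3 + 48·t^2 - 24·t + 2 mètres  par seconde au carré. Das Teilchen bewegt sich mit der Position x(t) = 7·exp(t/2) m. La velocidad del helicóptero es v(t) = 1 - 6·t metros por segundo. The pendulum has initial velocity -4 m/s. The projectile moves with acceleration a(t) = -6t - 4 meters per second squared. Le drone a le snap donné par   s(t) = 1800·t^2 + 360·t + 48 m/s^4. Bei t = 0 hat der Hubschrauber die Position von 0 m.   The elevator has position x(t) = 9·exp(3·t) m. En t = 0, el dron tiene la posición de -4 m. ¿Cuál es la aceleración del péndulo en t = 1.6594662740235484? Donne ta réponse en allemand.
Mit a(t) = 30·t^4 + 60·t^3 + 48·t^2 - 24·t + 2 und Einsetzen von t = 1.6594662740235484, finden wir a = 596.056792871560.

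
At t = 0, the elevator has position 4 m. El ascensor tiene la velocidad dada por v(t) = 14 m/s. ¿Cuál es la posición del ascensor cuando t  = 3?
Para resolver esto, necesitamos tomar 1 integral de nuestra ecuación de la velocidad v(t) = 14. Integrando la velocidad y usando la condición inicial x(0) = 4, obtenemos x(t) = 14·t + 4. De la ecuación de la posición x(t) = 14·t + 4, sustituimos t = 3 para obtener x = 46.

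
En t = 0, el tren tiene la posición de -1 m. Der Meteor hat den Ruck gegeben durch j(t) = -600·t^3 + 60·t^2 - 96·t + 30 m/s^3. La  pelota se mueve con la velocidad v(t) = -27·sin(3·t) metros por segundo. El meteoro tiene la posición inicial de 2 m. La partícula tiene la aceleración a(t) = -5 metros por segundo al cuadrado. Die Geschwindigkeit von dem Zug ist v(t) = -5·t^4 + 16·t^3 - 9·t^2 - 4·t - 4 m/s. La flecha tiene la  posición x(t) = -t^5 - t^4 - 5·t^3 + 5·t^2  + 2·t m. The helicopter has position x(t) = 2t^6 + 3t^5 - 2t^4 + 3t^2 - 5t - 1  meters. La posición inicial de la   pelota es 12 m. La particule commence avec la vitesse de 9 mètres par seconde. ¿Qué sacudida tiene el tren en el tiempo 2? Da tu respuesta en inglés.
To solve this, we need to take 2 derivatives of our velocity equation v(t) = -5·t^4 + 16·t^3 - 9·t^2 - 4·t - 4. The derivative of velocity gives acceleration: a(t) = -20·t^3 + 48·t^2 - 18·t - 4. Differentiating acceleration, we get jerk: j(t) = -60·t^2 + 96·t - 18. We have jerk j(t) = -60·t^2 + 96·t - 18. Substituting t = 2: j(2) = -66.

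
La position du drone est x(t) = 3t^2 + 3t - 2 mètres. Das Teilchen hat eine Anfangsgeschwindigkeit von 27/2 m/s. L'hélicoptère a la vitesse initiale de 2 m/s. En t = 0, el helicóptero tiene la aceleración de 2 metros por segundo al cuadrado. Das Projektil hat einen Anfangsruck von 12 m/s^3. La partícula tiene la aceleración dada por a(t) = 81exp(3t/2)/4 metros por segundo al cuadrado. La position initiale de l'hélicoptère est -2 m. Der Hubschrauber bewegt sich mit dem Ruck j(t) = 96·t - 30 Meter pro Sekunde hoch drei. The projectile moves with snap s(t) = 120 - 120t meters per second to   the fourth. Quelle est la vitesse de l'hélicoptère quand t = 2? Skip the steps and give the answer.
La vitesse à t = 2 est v = 74.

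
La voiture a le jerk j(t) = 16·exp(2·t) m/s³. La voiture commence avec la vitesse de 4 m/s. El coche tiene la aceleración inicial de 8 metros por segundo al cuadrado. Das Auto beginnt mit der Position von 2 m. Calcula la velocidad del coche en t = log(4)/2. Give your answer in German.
Ausgehend von dem Ruck j(t) = 16·exp(2·t), nehmen wir 2 Stammfunktionen. Durch Integration von dem Ruck und Verwendung der Anfangsbedingung a(0) = 8, erhalten wir a(t) = 8·exp(2·t). Mit ∫a(t)dt und Anwendung von v(0) = 4, finden wir v(t) = 4·exp(2·t). Wir haben die Geschwindigkeit v(t) = 4·exp(2·t). Durch Einsetzen von t = log(4)/2: v(log(4)/2) = 16.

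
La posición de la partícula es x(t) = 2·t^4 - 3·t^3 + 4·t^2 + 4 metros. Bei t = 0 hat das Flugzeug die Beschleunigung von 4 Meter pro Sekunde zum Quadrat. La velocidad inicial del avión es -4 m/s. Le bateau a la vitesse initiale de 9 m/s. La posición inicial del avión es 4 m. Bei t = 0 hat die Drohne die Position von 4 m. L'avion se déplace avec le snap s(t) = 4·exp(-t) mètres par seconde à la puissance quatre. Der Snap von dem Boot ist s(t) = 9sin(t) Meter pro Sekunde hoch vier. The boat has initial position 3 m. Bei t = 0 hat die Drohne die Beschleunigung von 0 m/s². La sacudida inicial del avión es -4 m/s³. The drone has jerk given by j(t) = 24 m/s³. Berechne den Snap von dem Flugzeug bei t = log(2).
Wir haben den Snap s(t) = 4·exp(-t). Durch Einsetzen von t = log(2): s(log(2)) = 2.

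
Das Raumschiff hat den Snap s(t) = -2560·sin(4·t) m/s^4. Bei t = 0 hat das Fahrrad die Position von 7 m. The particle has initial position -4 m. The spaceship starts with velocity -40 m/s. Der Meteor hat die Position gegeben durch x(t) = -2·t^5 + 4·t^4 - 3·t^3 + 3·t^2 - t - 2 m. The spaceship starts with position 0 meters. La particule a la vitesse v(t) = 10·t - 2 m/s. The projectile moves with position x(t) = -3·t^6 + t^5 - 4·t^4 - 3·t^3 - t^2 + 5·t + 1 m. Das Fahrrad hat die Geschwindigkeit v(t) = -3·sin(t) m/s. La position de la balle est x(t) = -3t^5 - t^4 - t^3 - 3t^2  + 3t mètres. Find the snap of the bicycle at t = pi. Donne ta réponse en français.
Pour résoudre ceci, nous devons prendre 3 dérivées de notre équation de la vitesse v(t) = -3·sin(t). En dérivant la vitesse, nous obtenons l'accélération: a(t) = -3·cos(t). En dérivant l'accélération, nous obtenons le jerk: j(t) = 3·sin(t). La dérivée du jerk donne le snap: s(t) = 3·cos(t). En utilisant s(t) = 3·cos(t) et en substituant t = pi, nous trouvons s = -3.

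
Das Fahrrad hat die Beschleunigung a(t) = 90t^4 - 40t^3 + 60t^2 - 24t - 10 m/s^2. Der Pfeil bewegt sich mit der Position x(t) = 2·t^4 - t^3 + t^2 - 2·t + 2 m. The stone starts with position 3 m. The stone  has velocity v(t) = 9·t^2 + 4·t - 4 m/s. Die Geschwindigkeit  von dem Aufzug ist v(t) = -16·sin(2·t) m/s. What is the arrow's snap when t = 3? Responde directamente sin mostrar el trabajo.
The answer is 48.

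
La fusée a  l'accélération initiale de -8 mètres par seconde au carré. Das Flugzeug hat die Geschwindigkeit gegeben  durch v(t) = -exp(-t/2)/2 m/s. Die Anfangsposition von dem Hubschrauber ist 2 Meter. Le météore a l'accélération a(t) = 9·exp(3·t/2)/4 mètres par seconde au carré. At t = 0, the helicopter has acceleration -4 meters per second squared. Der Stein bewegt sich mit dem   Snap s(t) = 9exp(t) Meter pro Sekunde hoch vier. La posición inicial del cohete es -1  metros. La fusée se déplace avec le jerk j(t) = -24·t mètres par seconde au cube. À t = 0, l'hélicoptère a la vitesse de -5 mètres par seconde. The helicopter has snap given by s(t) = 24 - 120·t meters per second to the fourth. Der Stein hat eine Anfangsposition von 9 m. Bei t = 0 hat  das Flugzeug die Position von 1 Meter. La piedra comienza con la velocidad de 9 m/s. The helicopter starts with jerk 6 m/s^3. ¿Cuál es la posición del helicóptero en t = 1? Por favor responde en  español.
Partiendo del snap s(t) = 24 - 120·t, tomamos 4 antiderivadas. La integral del snap es la sacudida. Usando j(0) = 6, obtenemos j(t) = -60·t^2 + 24·t + 6. Tomando ∫j(t)dt y aplicando a(0) = -4, encontramos a(t) = -20·t^3 + 12·t^2 + 6·t - 4. Tomando ∫a(t)dt y aplicando v(0) = -5, encontramos v(t) = -5·t^4 + 4·t^3 + 3·t^2 - 4·t - 5. La integral de la velocidad, con x(0) = 2, da la posición: x(t) = -t^5 + t^4 + t^3 - 2·t^2 - 5·t + 2. De la ecuación de la posición x(t) = -t^5 + t^4 + t^3 - 2·t^2 - 5·t + 2, sustituimos t = 1 para obtener x = -4.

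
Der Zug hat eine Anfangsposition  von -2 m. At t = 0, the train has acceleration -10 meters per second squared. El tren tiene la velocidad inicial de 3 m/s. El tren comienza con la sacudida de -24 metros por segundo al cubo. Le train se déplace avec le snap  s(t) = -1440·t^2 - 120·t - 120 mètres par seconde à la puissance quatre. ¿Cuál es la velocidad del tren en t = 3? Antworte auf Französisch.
En partant du snap s(t) = -1440·t^2 - 120·t - 120, nous prenons 3 primitives. En prenant ∫s(t)dt et en appliquant j(0) = -24, nous trouvons j(t) = -480·t^3 - 60·t^2 - 120·t - 24. En intégrant le jerk et en utilisant la condition initiale a(0) = -10, nous obtenons a(t) = -120·t^4 - 20·t^3 - 60·t^2 - 24·t - 10. L'intégrale de l'accélération, avec v(0) = 3, donne la vitesse: v(t) = -24·t^5 - 5·t^4 - 20·t^3 - 12·t^2 - 10·t + 3. Nous avons la vitesse v(t) = -24·t^5 - 5·t^4 - 20·t^3 - 12·t^2 - 10·t + 3. En substituant t = 3: v(3) = -6912.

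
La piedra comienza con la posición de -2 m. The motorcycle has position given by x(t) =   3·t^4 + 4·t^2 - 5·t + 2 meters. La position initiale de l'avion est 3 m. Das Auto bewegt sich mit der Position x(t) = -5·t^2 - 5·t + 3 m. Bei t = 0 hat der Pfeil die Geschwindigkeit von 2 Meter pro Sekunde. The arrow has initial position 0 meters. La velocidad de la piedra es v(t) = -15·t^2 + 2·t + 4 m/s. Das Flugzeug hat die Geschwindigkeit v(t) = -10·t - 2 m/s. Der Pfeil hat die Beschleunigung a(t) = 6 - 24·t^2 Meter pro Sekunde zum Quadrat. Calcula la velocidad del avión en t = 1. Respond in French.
Nous avons la vitesse v(t) = -10·t - 2. En substituant t = 1: v(1) = -12.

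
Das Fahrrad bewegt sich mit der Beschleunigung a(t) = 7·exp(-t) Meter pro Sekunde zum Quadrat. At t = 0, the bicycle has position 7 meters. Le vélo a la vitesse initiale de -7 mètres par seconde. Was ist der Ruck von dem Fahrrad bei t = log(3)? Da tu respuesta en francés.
Nous devons dériver notre équation de l'accélération a(t) = 7·exp(-t) 1 fois. En prenant d/dt de a(t), nous trouvons j(t) = -7·exp(-t). Nous avons le jerk j(t) = -7·exp(-t). En substituant t = log(3): j(log(3)) = -7/3.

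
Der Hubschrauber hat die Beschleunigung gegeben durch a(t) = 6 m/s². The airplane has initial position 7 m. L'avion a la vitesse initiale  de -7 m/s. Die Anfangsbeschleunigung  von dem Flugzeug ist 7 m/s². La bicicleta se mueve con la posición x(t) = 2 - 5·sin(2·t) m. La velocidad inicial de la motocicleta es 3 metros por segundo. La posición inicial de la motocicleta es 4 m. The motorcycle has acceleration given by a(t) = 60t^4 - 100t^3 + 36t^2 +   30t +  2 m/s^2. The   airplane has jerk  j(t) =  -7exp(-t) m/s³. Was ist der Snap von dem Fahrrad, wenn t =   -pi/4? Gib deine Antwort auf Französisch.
Pour résoudre ceci, nous devons prendre 4 dérivées de notre équation de la position x(t) = 2 - 5·sin(2·t). En prenant d/dt de x(t), nous trouvons v(t) = -10·cos(2·t). En prenant d/dt de v(t), nous trouvons a(t) = 20·sin(2·t). La dérivée de l'accélération donne le jerk: j(t) = 40·cos(2·t). En prenant d/dt de j(t), nous trouvons s(t) = -80·sin(2·t). Nous avons le snap s(t) = -80·sin(2·t). En substituant t = -pi/4: s(-pi/4) = 80.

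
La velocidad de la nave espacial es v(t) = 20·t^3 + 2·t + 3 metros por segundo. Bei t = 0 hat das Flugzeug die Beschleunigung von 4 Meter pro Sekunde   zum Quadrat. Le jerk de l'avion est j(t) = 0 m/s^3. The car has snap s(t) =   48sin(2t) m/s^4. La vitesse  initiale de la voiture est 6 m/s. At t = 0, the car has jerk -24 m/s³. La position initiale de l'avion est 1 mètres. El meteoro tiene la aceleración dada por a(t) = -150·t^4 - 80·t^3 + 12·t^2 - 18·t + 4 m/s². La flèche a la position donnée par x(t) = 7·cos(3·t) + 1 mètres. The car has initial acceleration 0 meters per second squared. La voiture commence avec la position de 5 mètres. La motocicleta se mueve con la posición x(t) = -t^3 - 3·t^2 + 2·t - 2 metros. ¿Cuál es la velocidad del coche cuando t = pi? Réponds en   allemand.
Um dies zu lösen, müssen wir 3 Integrale unserer Gleichung für den Snap s(t) = 48·sin(2·t) finden. Die Stammfunktion von dem Snap ist der Ruck. Mit j(0) = -24 erhalten wir j(t) = -24·cos(2·t). Mit ∫j(t)dt und Anwendung von a(0) = 0, finden wir a(t) = -12·sin(2·t). Die Stammfunktion von der Beschleunigung ist die Geschwindigkeit. Mit v(0) = 6 erhalten wir v(t) = 6·cos(2·t). Mit v(t) = 6·cos(2·t) und Einsetzen von t = pi, finden wir v = 6.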